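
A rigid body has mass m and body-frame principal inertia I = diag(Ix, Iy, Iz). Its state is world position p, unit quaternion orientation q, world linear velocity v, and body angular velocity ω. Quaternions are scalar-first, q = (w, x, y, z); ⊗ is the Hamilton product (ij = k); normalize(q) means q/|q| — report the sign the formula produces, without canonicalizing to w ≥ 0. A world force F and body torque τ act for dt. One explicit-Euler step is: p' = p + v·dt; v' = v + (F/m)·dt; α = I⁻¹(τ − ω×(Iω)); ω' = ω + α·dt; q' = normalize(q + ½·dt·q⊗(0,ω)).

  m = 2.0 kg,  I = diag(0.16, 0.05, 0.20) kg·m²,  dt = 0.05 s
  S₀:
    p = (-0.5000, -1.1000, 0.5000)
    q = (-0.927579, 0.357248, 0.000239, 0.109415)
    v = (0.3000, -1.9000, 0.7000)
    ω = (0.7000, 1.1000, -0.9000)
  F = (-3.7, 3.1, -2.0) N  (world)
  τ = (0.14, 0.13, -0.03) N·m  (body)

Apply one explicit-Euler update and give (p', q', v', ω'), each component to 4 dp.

p' = (-0.4850, -1.1950, 0.5350)
q' = (-0.9306, 0.3377, -0.0153, 0.1400)
v' = (0.2075, -1.8225, 0.6500)
ω' = (0.7902, 1.2048, -0.8863)

a = (-1.8500, 1.5500, -1.0000)
new position p' = (-0.4850, -1.1950, 0.5350)
v' = v + a·dt = (0.2075, -1.8225, 0.6500)
α = I⁻¹(τ − ω×Iω) = (1.8031, 2.0960, 0.2735)
ω' = ω + α·dt = (0.7902, 1.2048, -0.8863)
Hamilton product q⊗(0,ω) = (-0.1518630, -0.7698769, -0.6222232, 1.2276266)
updated quaternion q' = (-0.9306, 0.3377, -0.0153, 0.1400)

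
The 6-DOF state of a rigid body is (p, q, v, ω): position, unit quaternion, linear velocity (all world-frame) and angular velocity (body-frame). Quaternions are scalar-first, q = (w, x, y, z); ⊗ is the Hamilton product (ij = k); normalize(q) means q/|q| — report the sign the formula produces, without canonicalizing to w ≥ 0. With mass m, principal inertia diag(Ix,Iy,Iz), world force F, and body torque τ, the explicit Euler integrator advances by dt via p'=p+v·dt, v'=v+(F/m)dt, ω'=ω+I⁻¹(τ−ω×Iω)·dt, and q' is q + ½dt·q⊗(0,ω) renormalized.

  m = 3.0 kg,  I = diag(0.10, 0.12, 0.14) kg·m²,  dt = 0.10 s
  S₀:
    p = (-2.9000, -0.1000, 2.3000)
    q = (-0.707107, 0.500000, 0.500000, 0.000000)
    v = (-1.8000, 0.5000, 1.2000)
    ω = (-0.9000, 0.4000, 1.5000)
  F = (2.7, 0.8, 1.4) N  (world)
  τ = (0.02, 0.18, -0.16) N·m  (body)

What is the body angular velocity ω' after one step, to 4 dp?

precession coupling ω×(Iω) = (0.0120, 0.0540, -0.0072)
angular accel α = (0.0800, 1.0500, -1.0914)
new body rate ω' = (-0.8920, 0.5050, 1.3909)

ω' = (-0.8920, 0.5050, 1.3909)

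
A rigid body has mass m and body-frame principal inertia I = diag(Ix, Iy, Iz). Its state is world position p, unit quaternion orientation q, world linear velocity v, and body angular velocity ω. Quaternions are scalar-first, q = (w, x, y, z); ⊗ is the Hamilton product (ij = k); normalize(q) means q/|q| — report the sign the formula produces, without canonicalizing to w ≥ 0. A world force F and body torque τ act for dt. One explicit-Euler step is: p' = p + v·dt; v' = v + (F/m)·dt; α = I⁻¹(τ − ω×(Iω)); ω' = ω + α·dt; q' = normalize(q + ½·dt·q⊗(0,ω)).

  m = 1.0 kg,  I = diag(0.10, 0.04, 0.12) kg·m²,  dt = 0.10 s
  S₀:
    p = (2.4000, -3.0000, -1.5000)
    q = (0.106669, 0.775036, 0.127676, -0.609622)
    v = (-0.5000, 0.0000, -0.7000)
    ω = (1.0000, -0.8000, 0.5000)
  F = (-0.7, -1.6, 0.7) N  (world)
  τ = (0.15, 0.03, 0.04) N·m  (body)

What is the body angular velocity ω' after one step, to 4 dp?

ω' = (1.1820, -0.7000, 0.4933)

ω×(Iω) gyroscopic = (-0.0320, -0.0100, 0.0480)
(τ − ω×Iω)/I = (1.8200, 1.0000, -0.0667)
ω' = ω + α·dt = (1.1820, -0.7000, 0.4933)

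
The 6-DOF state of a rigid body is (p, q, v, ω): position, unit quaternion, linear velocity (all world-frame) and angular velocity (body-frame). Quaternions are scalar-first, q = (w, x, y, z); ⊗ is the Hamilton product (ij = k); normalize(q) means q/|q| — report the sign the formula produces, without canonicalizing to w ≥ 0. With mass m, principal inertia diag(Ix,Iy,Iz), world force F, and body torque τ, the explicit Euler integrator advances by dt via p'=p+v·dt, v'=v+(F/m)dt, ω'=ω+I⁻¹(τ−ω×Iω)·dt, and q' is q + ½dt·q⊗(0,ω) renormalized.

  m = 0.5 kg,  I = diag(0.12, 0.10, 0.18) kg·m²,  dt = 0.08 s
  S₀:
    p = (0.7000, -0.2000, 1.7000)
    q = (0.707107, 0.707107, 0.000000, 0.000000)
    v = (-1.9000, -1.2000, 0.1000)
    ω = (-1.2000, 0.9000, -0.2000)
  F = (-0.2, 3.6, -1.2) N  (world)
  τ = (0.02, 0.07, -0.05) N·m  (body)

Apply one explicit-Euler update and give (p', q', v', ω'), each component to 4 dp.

ω×(Iω) gyroscopic = (-0.0144, -0.0144, 0.0216)
angular accel α = (0.2867, 0.8440, -0.3978)
new body rate ω' = (-1.1771, 0.9675, -0.2318)
2q̇ = q⊗(0,ω) = (0.8485284, -0.8485284, 0.7778177, 0.4949749)
q + ½dt·q⊗(0,ω), renormalized = (0.7397, 0.6719, 0.0311, 0.0198)
a = F/m = (-0.4000, 7.2000, -2.4000)
p' = p + v·dt = (0.5480, -0.2960, 1.7080)
v' = v + a·dt = (-1.9320, -0.6240, -0.0920)

p' = (0.5480, -0.2960, 1.7080)
q' = (0.7397, 0.6719, 0.0311, 0.0198)
v' = (-1.9320, -0.6240, -0.0920)
ω' = (-1.1771, 0.9675, -0.2318)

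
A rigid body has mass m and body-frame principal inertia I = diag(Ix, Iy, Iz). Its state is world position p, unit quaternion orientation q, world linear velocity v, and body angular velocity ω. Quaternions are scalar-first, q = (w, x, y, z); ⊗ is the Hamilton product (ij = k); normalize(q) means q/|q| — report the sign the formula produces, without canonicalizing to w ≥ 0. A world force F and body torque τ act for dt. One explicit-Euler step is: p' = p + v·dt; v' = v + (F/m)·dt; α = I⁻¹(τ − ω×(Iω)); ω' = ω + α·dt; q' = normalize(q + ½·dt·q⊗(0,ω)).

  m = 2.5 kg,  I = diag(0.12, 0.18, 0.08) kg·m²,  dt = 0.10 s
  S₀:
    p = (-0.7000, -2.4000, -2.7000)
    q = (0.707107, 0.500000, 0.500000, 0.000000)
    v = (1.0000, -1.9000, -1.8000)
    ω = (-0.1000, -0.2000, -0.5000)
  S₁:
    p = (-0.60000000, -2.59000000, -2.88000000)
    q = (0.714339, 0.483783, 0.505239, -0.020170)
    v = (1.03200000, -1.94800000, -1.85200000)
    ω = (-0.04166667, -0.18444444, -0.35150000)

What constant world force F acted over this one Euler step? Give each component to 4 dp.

F = (0.8000, -1.2000, -1.3000)

v₁ − v₀ = (0.03200000, -0.04800000, -0.05200000)
applied force F = (0.8000, -1.2000, -1.3000)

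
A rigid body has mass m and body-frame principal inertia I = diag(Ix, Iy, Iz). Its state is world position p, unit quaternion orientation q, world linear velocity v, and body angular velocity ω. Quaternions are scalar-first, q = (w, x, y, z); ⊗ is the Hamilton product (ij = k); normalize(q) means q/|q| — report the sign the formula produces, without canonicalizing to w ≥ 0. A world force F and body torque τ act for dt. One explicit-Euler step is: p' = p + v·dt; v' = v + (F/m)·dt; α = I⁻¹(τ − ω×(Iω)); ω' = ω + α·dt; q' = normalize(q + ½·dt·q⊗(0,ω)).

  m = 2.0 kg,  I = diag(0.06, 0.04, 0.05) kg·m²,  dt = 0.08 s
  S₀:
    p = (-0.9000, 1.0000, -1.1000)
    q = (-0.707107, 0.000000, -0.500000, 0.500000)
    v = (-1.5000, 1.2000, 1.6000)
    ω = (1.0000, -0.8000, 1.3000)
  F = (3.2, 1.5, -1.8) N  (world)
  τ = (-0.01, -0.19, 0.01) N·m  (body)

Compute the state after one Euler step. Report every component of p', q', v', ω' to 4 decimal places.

p' = (-1.0200, 1.0960, -0.9720)
q' = (-0.7471, -0.0382, -0.4562, 0.4819)
v' = (-1.3720, 1.2600, 1.5280)
ω' = (1.0005, -1.2060, 1.2904)

new position p' = (-1.0200, 1.0960, -0.9720)
new velocity v' = (-1.3720, 1.2600, 1.5280)
ω×(Iω) gyroscopic = (-0.0104, 0.0130, 0.0160)
(τ − ω×Iω)/I = (0.0067, -5.0750, -0.1200)
ω' = ω + α·dt = (1.0005, -1.2060, 1.2904)
q⊗(0,ω) = (-1.0500000, -0.9571070, 1.0656856, -0.4192391)
q + ½dt·q⊗(0,ω), renormalized = (-0.7471, -0.0382, -0.4562, 0.4819)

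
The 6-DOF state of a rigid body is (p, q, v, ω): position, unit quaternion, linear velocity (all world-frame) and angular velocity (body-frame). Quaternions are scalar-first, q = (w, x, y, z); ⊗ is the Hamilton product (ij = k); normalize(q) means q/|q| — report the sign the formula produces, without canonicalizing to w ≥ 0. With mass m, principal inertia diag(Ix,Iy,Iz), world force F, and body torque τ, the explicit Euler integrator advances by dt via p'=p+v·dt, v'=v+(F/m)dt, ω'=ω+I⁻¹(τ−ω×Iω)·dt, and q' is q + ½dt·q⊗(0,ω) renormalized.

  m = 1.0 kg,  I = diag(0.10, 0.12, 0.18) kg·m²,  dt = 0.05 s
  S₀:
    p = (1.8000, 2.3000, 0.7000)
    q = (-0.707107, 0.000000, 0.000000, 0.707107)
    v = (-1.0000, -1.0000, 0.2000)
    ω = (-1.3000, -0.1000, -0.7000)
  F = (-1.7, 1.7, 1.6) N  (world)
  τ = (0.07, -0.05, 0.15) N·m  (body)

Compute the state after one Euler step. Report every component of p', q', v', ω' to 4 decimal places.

p' = (1.7500, 2.2500, 0.7100)
q' = (-0.6943, 0.0247, -0.0212, 0.7190)
v' = (-1.0850, -0.9150, 0.2800)
ω' = (-1.2671, -0.0905, -0.6591)

linear accel F/m = (-1.7000, 1.7000, 1.6000)
p + v·dt = (1.7500, 2.2500, 0.7100)
v' = v + a·dt = (-1.0850, -0.9150, 0.2800)
precession coupling ω×(Iω) = (0.0042, -0.0728, 0.0026)
(τ − ω×Iω)/I = (0.6580, 0.1900, 0.8189)
ω' = ω + α·dt = (-1.2671, -0.0905, -0.6591)
q⊗(0,ω) = (0.4949749, 0.9899498, -0.8485284, 0.4949749)
q' = normalize(q + ½dt·q⊗(0,ω)) = (-0.6943, 0.0247, -0.0212, 0.7190)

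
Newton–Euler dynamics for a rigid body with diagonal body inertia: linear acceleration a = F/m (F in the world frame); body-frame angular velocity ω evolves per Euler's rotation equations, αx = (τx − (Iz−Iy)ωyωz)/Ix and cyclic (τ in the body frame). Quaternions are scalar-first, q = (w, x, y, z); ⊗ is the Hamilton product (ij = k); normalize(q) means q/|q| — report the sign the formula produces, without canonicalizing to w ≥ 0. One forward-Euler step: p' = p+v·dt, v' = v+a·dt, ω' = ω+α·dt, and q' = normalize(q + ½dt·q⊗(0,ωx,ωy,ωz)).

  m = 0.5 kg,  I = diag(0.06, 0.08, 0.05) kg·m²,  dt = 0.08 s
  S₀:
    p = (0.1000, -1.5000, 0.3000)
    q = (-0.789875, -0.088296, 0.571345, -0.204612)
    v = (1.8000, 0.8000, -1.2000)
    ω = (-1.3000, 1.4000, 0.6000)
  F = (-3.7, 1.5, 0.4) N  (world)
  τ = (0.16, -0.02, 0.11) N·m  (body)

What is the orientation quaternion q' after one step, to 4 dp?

q' = (-0.8189, -0.0220, 0.5381, -0.1982)

q⊗(0,ω) = (-0.7919006, 1.6561013, -0.7868518, 0.1452091)
q + ½dt·q⊗(0,ω), renormalized = (-0.8189, -0.0220, 0.5381, -0.1982)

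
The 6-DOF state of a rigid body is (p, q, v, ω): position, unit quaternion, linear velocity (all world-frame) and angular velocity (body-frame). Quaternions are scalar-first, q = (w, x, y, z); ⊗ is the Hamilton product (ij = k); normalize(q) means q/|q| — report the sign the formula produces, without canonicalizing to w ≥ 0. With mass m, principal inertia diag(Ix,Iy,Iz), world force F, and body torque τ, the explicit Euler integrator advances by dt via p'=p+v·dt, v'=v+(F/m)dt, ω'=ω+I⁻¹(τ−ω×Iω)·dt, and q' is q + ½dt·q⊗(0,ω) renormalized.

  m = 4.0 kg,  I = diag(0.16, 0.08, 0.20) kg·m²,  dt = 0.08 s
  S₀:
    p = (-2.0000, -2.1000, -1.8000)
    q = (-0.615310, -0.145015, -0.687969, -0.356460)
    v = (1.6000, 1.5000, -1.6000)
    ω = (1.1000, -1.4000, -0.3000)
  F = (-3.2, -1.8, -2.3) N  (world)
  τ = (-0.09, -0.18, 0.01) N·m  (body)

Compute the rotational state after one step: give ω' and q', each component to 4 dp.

gyro term ω×Iω = (0.0504, 0.0132, 0.1232)
(τ − ω×Iω)/I = (-0.8775, -2.4150, -0.5660)
ω' = ω + α·dt = (1.0298, -1.5932, -0.3453)
2q̇ = q⊗(0,ω) = (-0.9105781, -0.9694943, 0.4258235, 1.1443799)
updated quaternion q' = (-0.6500, -0.1833, -0.6692, -0.3099)

ω' = (1.0298, -1.5932, -0.3453)
q' = (-0.6500, -0.1833, -0.6692, -0.3099)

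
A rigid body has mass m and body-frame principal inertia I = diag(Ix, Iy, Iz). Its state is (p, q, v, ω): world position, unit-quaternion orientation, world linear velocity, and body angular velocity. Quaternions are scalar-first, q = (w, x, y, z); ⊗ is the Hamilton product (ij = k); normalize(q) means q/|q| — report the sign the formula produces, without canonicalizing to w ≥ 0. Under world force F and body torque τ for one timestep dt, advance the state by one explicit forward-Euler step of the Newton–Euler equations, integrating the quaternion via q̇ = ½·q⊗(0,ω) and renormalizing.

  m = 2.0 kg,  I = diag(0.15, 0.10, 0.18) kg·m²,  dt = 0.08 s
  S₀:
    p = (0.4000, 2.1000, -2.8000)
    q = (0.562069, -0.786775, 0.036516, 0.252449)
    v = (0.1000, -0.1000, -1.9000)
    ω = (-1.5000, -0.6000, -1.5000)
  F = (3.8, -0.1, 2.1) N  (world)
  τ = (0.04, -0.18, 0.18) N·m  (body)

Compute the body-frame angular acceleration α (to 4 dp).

α = (-0.2133, -1.1250, 1.2500)

precession coupling ω×(Iω) = (0.0720, -0.0675, -0.0450)
α = I⁻¹(τ − ω×Iω) = (-0.2133, -1.1250, 1.2500)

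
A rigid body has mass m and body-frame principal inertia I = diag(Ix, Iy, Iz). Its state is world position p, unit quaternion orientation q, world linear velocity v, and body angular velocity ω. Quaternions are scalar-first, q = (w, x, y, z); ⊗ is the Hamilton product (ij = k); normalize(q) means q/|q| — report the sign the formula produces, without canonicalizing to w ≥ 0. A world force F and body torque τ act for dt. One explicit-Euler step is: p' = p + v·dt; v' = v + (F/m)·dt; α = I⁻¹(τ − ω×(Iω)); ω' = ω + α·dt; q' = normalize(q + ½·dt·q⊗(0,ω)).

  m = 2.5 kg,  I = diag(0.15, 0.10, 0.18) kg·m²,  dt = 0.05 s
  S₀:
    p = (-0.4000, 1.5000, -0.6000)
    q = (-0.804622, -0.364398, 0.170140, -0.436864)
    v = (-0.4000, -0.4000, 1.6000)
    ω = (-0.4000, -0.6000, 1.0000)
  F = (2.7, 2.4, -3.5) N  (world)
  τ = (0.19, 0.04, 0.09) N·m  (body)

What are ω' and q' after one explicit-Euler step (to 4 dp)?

ω' = (-0.3207, -0.5860, 1.0283)
q' = (-0.7944, -0.3585, 0.1956, -0.4496)

gyro term ω×Iω = (-0.0480, 0.0120, -0.0120)
angular accel α = (1.5867, 0.2800, 0.5667)
ω + α·dt = (-0.3207, -0.5860, 1.0283)
q⊗(0,ω) = (0.3931888, 0.2298704, 1.0219168, -0.5179272)
q + ½dt·q⊗(0,ω), renormalized = (-0.7944, -0.3585, 0.1956, -0.4496)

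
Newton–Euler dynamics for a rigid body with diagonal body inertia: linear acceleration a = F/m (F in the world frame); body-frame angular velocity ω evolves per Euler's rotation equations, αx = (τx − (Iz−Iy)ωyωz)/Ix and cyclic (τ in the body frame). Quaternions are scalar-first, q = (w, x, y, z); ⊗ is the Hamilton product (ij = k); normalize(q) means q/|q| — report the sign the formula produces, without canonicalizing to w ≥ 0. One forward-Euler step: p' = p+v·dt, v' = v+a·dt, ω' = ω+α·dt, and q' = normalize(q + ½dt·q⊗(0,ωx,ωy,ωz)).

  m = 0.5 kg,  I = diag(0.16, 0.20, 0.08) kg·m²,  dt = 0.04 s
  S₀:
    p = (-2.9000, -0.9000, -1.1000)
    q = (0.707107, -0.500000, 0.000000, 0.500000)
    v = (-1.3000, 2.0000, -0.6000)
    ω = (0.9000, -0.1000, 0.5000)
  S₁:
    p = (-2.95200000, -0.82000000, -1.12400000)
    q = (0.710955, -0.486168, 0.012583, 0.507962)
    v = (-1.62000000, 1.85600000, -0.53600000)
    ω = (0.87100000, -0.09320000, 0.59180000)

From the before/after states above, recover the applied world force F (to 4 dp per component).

Δv = v₁−v₀ = (-0.32000000, -0.14400000, 0.06400000)
m·(v₁−v₀)/dt = (-4.0000, -1.8000, 0.8000)

F = (-4.0000, -1.8000, 0.8000)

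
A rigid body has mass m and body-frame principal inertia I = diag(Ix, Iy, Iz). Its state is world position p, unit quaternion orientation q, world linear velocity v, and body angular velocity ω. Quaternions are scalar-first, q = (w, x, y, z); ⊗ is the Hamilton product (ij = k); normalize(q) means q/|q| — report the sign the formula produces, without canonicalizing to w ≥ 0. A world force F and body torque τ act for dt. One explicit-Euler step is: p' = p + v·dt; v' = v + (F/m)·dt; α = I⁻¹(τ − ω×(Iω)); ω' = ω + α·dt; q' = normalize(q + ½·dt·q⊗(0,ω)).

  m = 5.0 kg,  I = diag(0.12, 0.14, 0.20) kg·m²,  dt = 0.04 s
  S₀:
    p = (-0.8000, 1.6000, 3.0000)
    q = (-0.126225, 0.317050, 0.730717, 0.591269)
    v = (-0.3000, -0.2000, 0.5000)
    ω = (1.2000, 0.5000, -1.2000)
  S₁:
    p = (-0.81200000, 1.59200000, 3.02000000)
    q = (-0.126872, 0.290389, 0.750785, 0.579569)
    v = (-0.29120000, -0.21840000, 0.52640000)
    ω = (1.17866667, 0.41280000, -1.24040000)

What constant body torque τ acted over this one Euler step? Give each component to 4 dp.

Δω = ω₁−ω₀ = (-0.02133333, -0.08720000, -0.04040000)
gyro term ω₀×Iω₀ = (-0.0360, 0.1152, 0.0120)
τ = I·(Δω/dt) + ω₀×(Iω₀) = (-0.1000, -0.1900, -0.1900)

τ = (-0.1000, -0.1900, -0.1900)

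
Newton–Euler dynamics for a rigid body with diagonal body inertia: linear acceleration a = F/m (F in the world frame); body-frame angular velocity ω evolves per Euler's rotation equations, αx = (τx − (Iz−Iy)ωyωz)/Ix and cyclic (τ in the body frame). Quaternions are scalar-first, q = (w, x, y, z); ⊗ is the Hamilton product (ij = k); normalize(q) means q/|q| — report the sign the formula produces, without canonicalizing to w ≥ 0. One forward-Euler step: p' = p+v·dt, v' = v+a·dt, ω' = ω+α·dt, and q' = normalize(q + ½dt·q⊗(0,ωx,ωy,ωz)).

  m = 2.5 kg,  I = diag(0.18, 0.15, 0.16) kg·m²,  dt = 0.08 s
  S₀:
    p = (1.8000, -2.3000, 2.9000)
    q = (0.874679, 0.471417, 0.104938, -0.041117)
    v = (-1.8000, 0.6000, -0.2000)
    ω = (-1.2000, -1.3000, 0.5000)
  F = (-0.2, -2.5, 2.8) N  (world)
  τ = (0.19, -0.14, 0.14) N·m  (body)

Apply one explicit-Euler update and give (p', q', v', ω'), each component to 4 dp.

p' = (1.6560, -2.2520, 2.8840)
q' = (0.9012, 0.4282, 0.0519, -0.0430)
v' = (-1.8064, 0.5200, -0.1104)
ω' = (-1.1127, -1.3683, 0.5934)

precession coupling ω×(Iω) = (-0.0065, -0.0120, -0.0468)
angular accel α = (1.0917, -0.8533, 1.1675)
new body rate ω' = (-1.1127, -1.3683, 0.5934)
q⊗(0,ω) = (0.7226783, -1.0505979, -1.3234508, -0.0495770)
q + ½dt·q⊗(0,ω), renormalized = (0.9012, 0.4282, 0.0519, -0.0430)
p' = p + v·dt = (1.6560, -2.2520, 2.8840)
v' = v + a·dt = (-1.8064, 0.5200, -0.1104)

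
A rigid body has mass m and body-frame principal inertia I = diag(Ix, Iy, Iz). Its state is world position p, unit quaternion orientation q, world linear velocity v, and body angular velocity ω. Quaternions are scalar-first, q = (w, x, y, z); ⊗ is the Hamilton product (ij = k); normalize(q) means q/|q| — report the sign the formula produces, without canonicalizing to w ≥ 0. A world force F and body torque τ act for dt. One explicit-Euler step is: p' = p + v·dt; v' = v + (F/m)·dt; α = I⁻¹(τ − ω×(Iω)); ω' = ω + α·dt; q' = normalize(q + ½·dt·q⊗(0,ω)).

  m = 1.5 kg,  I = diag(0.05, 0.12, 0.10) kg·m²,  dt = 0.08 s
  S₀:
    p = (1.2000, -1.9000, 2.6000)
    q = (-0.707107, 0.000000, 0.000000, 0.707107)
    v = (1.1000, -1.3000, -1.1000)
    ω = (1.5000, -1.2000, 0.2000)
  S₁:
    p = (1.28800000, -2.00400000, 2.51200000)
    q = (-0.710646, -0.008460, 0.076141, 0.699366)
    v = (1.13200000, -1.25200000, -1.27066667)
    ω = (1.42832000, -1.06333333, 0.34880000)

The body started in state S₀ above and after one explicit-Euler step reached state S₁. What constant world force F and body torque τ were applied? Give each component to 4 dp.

rate change Δω = (-0.07168000, 0.13666667, 0.14880000)
ω₀×(Iω₀) = (0.0048, -0.0150, -0.1260)
I·α + gyro = (-0.0400, 0.1900, 0.0600)
v₁ − v₀ = (0.03200000, 0.04800000, -0.17066667)
applied force F = (0.6000, 0.9000, -3.2000)

F = (0.6000, 0.9000, -3.2000)
τ = (-0.0400, 0.1900, 0.0600)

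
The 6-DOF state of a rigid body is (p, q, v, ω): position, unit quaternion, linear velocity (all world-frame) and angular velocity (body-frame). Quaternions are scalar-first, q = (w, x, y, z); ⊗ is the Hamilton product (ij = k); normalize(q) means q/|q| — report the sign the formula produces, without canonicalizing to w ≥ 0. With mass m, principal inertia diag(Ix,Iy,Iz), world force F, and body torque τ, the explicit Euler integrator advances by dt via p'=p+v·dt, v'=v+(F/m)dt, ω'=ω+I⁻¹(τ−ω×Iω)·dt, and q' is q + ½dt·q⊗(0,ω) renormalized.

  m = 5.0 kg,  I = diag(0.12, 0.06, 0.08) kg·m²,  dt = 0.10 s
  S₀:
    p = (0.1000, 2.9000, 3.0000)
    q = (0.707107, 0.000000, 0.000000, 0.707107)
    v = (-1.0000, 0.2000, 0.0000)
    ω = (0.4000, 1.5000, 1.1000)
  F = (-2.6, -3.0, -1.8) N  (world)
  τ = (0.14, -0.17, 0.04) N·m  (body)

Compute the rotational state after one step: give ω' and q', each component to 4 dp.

ω×(Iω) gyroscopic = (0.0330, 0.0176, -0.0360)
(τ − ω×Iω)/I = (0.8917, -3.1267, 0.9500)
ω' = ω + α·dt = (0.4892, 1.1873, 1.1950)
Hamilton product q⊗(0,ω) = (-0.7778177, -0.7778177, 1.3435033, 0.7778177)
updated quaternion q' = (0.6652, -0.0387, 0.0669, 0.7426)

ω' = (0.4892, 1.1873, 1.1950)
q' = (0.6652, -0.0387, 0.0669, 0.7426)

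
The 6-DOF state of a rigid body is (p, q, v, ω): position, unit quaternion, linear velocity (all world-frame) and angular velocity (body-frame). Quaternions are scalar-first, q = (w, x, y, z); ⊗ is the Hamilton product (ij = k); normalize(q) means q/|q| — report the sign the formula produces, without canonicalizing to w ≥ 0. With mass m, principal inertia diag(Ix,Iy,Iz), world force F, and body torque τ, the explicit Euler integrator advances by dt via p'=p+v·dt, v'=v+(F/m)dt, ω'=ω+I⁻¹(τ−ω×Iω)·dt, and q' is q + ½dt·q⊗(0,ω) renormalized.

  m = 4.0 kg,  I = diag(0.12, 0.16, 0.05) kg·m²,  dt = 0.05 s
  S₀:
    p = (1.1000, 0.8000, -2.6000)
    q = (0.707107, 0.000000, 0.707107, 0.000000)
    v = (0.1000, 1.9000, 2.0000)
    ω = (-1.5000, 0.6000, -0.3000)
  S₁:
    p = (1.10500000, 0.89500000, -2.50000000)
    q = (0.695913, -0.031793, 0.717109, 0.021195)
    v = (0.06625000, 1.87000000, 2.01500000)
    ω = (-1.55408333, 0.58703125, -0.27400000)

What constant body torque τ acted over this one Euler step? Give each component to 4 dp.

Δω = ω₁−ω₀ = (-0.05408333, -0.01296875, 0.02600000)
τ = I·(Δω/dt) + ω₀×(Iω₀) = (-0.1100, -0.0100, -0.0100)

τ = (-0.1100, -0.0100, -0.0100)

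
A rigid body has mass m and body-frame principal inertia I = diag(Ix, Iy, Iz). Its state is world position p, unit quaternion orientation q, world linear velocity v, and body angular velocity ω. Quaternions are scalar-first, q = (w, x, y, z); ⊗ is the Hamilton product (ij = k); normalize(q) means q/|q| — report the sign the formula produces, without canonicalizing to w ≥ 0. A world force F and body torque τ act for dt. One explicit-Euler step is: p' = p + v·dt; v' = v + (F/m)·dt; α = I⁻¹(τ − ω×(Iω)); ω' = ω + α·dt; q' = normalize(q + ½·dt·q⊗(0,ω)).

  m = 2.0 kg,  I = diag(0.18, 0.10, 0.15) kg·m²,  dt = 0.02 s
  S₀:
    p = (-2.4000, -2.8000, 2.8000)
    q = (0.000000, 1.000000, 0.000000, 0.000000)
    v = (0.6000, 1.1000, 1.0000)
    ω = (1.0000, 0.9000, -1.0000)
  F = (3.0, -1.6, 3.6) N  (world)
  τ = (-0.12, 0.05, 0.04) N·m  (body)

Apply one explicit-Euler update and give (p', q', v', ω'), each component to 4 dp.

p' = p + v·dt = (-2.3880, -2.7780, 2.8200)
v' = v + a·dt = (0.6300, 1.0840, 1.0360)
angular accel α = (-0.4167, 0.8000, 0.7467)
ω + α·dt = (0.9917, 0.9160, -0.9851)
Hamilton product q⊗(0,ω) = (-1.0000000, 0.0000000, 1.0000000, 0.9000000)
q + ½dt·q⊗(0,ω), renormalized = (-0.0100, 0.9999, 0.0100, 0.0090)

p' = (-2.3880, -2.7780, 2.8200)
q' = (-0.0100, 0.9999, 0.0100, 0.0090)
v' = (0.6300, 1.0840, 1.0360)
ω' = (0.9917, 0.9160, -0.9851)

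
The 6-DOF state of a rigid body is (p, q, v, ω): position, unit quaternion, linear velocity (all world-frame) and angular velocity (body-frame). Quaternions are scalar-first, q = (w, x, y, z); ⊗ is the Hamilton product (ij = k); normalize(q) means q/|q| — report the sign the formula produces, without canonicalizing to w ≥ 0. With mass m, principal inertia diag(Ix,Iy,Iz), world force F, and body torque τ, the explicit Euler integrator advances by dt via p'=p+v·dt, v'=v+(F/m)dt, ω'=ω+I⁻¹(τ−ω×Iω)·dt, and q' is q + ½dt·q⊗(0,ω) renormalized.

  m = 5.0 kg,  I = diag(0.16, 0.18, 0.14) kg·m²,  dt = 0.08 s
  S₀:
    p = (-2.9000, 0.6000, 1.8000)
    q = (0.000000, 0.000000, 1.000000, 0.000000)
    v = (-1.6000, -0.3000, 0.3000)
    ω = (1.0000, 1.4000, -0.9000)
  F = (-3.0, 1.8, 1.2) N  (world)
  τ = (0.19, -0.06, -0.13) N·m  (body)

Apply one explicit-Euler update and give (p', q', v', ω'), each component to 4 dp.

p' = (-3.0280, 0.5760, 1.8240)
q' = (-0.0558, -0.0359, 0.9970, -0.0399)
v' = (-1.6480, -0.2712, 0.3192)
ω' = (1.0698, 1.3813, -0.9903)

a = F/m = (-0.6000, 0.3600, 0.2400)
new position p' = (-3.0280, 0.5760, 1.8240)
v' = v + a·dt = (-1.6480, -0.2712, 0.3192)
ω×(Iω) gyroscopic = (0.0504, -0.0180, 0.0280)
angular accel α = (0.8725, -0.2333, -1.1286)
ω' = ω + α·dt = (1.0698, 1.3813, -0.9903)
q⊗(0,ω) = (-1.4000000, -0.9000000, 0.0000000, -1.0000000)
updated quaternion q' = (-0.0558, -0.0359, 0.9970, -0.0399)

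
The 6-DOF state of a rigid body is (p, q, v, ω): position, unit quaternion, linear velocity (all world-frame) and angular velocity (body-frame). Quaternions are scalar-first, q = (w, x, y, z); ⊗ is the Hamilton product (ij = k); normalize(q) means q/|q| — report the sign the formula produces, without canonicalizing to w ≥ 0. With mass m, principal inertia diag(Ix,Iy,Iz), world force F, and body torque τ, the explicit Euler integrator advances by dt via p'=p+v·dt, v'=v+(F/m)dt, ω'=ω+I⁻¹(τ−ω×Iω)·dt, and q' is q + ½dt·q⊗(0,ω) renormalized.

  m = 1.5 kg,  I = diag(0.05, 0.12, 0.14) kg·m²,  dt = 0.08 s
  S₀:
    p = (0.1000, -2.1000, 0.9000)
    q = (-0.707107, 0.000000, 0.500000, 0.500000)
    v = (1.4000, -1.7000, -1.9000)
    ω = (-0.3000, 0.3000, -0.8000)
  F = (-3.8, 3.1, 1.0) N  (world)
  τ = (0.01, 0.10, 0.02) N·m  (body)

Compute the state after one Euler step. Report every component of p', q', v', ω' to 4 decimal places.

p' = (0.2120, -2.2360, 0.7480)
q' = (-0.6967, -0.0135, 0.4852, 0.5283)
v' = (1.1973, -1.5347, -1.8467)
ω' = (-0.2763, 0.3811, -0.7850)

linear accel F/m = (-2.5333, 2.0667, 0.6667)
new position p' = (0.2120, -2.2360, 0.7480)
new velocity v' = (1.1973, -1.5347, -1.8467)
precession coupling ω×(Iω) = (-0.0048, -0.0216, -0.0063)
(τ − ω×Iω)/I = (0.2960, 1.0133, 0.1879)
ω' = ω + α·dt = (-0.2763, 0.3811, -0.7850)
2q̇ = q⊗(0,ω) = (0.2500000, -0.3378679, -0.3621321, 0.7156856)
q + ½dt·q⊗(0,ω), renormalized = (-0.6967, -0.0135, 0.4852, 0.5283)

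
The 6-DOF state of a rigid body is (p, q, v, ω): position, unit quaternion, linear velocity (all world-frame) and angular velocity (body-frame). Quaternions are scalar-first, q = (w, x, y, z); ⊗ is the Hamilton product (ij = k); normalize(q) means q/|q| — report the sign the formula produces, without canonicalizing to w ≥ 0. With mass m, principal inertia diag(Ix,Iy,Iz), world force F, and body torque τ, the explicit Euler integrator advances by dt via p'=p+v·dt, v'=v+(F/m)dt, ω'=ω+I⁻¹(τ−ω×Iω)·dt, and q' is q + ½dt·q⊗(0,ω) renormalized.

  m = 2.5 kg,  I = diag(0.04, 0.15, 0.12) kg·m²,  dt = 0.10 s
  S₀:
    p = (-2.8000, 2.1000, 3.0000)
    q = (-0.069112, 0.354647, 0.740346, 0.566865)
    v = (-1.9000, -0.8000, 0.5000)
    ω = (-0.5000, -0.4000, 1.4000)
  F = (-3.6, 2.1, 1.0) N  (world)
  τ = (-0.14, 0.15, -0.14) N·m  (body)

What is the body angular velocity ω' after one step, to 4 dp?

ω×(Iω) gyroscopic = (0.0168, 0.0560, 0.0220)
angular accel α = (-3.9200, 0.6267, -1.3500)
new body rate ω' = (-0.8920, -0.3373, 1.2650)

ω' = (-0.8920, -0.3373, 1.2650)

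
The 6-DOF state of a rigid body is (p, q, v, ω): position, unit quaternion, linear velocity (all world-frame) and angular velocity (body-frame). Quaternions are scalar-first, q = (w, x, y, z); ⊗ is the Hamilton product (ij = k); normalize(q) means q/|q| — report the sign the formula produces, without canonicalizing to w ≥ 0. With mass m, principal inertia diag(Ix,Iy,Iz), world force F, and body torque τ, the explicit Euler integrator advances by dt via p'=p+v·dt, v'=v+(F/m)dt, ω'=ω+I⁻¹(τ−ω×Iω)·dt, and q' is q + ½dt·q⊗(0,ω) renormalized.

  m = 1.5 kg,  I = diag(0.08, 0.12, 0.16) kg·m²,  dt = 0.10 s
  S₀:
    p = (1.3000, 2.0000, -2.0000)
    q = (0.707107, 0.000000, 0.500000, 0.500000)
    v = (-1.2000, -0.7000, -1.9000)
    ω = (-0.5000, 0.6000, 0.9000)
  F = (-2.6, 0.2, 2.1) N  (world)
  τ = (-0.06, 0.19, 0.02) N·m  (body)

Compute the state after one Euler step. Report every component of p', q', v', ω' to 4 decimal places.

p' = (1.1800, 1.9300, -2.1900)
q' = (0.6684, -0.0102, 0.5078, 0.5434)
v' = (-1.3733, -0.6867, -1.7600)
ω' = (-0.6020, 0.7283, 0.9200)

α = I⁻¹(τ − ω×Iω) = (-1.0200, 1.2833, 0.2000)
ω' = ω + α·dt = (-0.6020, 0.7283, 0.9200)
2q̇ = q⊗(0,ω) = (-0.7500000, -0.2035535, 0.1742642, 0.8863963)
q + ½dt·q⊗(0,ω), renormalized = (0.6684, -0.0102, 0.5078, 0.5434)
new position p' = (1.1800, 1.9300, -2.1900)
v + (F/m)dt = (-1.3733, -0.6867, -1.7600)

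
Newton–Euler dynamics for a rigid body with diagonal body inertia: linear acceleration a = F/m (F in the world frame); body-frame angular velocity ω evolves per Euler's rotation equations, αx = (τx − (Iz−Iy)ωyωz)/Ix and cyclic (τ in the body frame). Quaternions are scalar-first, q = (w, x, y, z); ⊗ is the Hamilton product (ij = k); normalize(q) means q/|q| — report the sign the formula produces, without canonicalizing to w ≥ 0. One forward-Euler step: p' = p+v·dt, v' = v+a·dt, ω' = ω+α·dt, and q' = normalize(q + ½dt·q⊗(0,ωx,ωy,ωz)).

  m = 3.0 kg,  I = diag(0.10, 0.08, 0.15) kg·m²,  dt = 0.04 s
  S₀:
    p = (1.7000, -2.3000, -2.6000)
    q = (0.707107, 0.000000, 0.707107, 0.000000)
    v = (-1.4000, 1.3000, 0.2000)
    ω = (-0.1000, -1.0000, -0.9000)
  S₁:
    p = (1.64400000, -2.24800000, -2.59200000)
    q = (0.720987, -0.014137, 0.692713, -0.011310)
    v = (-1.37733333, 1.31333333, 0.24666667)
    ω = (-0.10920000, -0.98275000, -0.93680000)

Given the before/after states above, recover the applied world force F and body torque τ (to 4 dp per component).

Δv = v₁−v₀ = (0.02266667, 0.01333333, 0.04666667)
F = m·Δv/dt = (1.7000, 1.0000, 3.5000)
ω₁ − ω₀ = (-0.00920000, 0.01725000, -0.03680000)
gyro term ω₀×Iω₀ = (0.0630, -0.0045, -0.0020)
I·α + gyro = (0.0400, 0.0300, -0.1400)

F = (1.7000, 1.0000, 3.5000)
τ = (0.0400, 0.0300, -0.1400)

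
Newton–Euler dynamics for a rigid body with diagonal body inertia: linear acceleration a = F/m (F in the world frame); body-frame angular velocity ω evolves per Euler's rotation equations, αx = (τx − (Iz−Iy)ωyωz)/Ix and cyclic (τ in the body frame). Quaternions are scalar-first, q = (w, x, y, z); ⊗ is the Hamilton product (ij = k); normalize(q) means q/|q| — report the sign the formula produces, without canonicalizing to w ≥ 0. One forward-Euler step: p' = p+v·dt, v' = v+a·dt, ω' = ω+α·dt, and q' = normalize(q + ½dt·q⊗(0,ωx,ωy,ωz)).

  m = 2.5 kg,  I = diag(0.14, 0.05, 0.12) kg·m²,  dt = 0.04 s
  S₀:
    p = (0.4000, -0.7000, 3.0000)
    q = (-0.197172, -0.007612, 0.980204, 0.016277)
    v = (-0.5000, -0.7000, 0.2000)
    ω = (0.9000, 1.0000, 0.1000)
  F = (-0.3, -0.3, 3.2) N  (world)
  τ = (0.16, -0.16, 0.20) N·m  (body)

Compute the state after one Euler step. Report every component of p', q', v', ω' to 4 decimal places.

ω×(Iω) gyroscopic = (0.0070, 0.0018, -0.0810)
α = I⁻¹(τ − ω×Iω) = (1.0929, -3.2360, 2.3417)
ω + α·dt = (0.9437, 0.8706, 0.1937)
2q̇ = q⊗(0,ω) = (-0.9749809, -0.0957114, -0.1817615, -0.9095128)
updated quaternion q' = (-0.2166, -0.0095, 0.9762, -0.0019)
a = (-0.1200, -0.1200, 1.2800)
p + v·dt = (0.3800, -0.7280, 3.0080)
v' = v + a·dt = (-0.5048, -0.7048, 0.2512)

p' = (0.3800, -0.7280, 3.0080)
q' = (-0.2166, -0.0095, 0.9762, -0.0019)
v' = (-0.5048, -0.7048, 0.2512)
ω' = (0.9437, 0.8706, 0.1937)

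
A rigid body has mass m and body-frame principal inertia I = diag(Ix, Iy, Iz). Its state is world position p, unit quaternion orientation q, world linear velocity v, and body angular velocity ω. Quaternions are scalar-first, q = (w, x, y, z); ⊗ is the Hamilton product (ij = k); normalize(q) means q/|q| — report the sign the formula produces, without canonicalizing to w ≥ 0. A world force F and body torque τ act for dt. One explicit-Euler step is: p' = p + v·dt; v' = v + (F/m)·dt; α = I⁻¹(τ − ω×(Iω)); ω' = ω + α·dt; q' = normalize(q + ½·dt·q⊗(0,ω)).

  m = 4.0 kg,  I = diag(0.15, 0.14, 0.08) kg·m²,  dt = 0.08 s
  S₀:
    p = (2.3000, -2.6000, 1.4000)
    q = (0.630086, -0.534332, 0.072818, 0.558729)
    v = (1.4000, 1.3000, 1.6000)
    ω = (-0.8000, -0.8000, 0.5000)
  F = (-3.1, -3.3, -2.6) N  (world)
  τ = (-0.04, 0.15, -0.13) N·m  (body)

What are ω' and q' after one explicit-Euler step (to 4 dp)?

ω×(Iω) gyroscopic = (0.0240, -0.0280, -0.0064)
α = I⁻¹(τ − ω×Iω) = (-0.4267, 1.2714, -1.5450)
ω' = ω + α·dt = (-0.8341, -0.6983, 0.3764)
Hamilton product q⊗(0,ω) = (-0.6485757, -0.0206766, -0.6838860, 0.8007630)
updated quaternion q' = (0.6034, -0.5345, 0.0454, 0.5900)

ω' = (-0.8341, -0.6983, 0.3764)
q' = (0.6034, -0.5345, 0.0454, 0.5900)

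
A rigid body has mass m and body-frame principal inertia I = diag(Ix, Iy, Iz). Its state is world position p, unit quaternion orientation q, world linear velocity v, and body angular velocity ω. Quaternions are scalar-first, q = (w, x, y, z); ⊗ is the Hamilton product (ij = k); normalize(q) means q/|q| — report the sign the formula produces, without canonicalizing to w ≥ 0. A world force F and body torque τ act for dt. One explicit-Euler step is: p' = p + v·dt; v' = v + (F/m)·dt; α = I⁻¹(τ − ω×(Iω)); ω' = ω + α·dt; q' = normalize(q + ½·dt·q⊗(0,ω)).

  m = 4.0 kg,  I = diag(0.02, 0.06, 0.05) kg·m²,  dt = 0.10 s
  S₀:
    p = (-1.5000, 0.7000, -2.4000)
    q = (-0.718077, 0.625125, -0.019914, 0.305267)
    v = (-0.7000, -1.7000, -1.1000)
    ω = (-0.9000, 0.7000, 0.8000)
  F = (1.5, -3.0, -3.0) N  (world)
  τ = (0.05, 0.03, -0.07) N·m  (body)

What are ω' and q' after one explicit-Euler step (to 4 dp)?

precession coupling ω×(Iω) = (-0.0056, 0.0216, -0.0252)
α = I⁻¹(τ − ω×Iω) = (2.7800, 0.1400, -0.8960)
ω' = ω + α·dt = (-0.6220, 0.7140, 0.7104)
2q̇ = q⊗(0,ω) = (0.3323387, 0.4166512, -1.2774942, -0.1547967)
q + ½dt·q⊗(0,ω), renormalized = (-0.6998, 0.6444, -0.0836, 0.2968)

ω' = (-0.6220, 0.7140, 0.7104)
q' = (-0.6998, 0.6444, -0.0836, 0.2968)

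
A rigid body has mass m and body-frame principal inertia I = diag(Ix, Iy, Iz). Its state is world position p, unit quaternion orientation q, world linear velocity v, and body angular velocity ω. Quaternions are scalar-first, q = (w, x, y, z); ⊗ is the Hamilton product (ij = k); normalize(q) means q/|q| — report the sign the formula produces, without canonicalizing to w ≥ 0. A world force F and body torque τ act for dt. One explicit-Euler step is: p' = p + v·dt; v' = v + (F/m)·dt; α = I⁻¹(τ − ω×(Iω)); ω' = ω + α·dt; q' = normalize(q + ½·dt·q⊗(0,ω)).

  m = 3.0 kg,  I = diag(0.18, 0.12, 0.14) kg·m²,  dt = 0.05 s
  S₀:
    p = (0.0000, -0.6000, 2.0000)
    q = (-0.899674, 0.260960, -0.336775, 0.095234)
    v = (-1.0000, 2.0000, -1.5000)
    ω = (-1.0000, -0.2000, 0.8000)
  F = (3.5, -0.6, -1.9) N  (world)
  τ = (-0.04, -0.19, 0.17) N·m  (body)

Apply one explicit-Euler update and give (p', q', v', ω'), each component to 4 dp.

ω×(Iω) gyroscopic = (-0.0032, -0.0320, -0.0120)
α = I⁻¹(τ − ω×Iω) = (-0.2044, -1.3167, 1.3000)
ω' = ω + α·dt = (-1.0102, -0.2658, 0.8650)
2q̇ = q⊗(0,ω) = (0.1174178, 0.6493008, -0.1240672, -1.1087062)
q + ½dt·q⊗(0,ω), renormalized = (-0.8963, 0.2770, -0.3397, 0.0675)
a = (1.1667, -0.2000, -0.6333)
p' = p + v·dt = (-0.0500, -0.5000, 1.9250)
new velocity v' = (-0.9417, 1.9900, -1.5317)

p' = (-0.0500, -0.5000, 1.9250)
q' = (-0.8963, 0.2770, -0.3397, 0.0675)
v' = (-0.9417, 1.9900, -1.5317)
ω' = (-1.0102, -0.2658, 0.8650)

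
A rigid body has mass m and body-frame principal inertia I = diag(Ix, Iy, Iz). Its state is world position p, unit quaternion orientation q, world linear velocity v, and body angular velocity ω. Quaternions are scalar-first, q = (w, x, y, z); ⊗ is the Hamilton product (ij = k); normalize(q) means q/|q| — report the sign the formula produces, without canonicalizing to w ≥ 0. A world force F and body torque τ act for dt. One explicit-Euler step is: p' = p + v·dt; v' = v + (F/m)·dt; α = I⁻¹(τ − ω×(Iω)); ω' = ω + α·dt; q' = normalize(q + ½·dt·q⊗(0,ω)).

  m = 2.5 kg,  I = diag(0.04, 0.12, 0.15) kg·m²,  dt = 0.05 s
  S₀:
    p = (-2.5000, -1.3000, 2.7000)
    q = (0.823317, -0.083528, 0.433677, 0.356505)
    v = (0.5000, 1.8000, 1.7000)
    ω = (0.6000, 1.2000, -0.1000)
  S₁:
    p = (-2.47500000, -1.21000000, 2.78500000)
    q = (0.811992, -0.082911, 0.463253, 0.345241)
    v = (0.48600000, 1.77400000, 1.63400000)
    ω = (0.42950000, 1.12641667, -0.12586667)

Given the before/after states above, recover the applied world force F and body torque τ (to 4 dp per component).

velocity change Δv = (-0.01400000, -0.02600000, -0.06600000)
F = m·Δv/dt = (-0.7000, -1.3000, -3.3000)
ω₁ − ω₀ = (-0.17050000, -0.07358333, -0.02586667)
I·α + gyro = (-0.1400, -0.1700, -0.0200)

F = (-0.7000, -1.3000, -3.3000)
τ = (-0.1400, -0.1700, -0.0200)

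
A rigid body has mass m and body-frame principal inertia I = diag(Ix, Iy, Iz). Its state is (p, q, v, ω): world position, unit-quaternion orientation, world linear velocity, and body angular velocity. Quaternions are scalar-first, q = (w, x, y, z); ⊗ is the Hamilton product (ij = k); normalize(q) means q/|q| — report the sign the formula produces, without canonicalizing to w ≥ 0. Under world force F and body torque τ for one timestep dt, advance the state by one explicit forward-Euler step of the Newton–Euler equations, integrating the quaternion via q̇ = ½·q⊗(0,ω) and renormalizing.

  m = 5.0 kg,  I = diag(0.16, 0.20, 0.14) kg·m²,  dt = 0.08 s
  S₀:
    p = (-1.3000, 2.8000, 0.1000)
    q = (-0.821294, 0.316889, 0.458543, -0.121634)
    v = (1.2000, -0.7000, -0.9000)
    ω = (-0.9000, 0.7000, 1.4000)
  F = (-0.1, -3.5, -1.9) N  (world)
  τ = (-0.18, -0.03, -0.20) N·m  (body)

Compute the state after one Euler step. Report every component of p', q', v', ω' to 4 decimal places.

p' = (-1.2040, 2.7440, 0.0280)
q' = (-0.8138, 0.3746, 0.4211, -0.1419)
v' = (1.1984, -0.7560, -0.9304)
ω' = (-0.9606, 0.6981, 1.3001)

angular accel α = (-0.7575, -0.0240, -1.2486)
ω + α·dt = (-0.9606, 0.6981, 1.3001)
Hamilton product q⊗(0,ω) = (0.1345076, 1.4662686, -0.9090798, -0.5153006)
q + ½dt·q⊗(0,ω), renormalized = (-0.8138, 0.3746, 0.4211, -0.1419)
linear accel F/m = (-0.0200, -0.7000, -0.3800)
p' = p + v·dt = (-1.2040, 2.7440, 0.0280)
new velocity v' = (1.1984, -0.7560, -0.9304)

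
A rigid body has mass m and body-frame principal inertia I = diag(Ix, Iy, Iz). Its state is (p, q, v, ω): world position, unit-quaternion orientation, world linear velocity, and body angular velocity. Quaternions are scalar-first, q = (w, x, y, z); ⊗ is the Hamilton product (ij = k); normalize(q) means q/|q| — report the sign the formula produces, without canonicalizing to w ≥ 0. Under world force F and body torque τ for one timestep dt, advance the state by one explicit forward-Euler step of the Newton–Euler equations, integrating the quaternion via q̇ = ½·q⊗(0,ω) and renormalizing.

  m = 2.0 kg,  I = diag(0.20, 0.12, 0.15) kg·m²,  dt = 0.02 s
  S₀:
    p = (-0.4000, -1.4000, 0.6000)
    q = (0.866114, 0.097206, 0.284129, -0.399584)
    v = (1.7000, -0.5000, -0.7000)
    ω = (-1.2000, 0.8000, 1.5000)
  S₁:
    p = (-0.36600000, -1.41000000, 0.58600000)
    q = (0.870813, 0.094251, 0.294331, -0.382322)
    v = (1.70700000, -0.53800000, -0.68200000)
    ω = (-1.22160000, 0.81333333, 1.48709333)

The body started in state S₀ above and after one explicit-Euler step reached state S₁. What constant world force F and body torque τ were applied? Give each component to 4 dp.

ω₁ − ω₀ = (-0.02160000, 0.01333333, -0.01290667)
ω₀×(Iω₀) = (0.0360, -0.0900, 0.0768)
τ = I·(Δω/dt) + ω₀×(Iω₀) = (-0.1800, -0.0100, -0.0200)
Δv = v₁−v₀ = (0.00700000, -0.03800000, 0.01800000)
m·(v₁−v₀)/dt = (0.7000, -3.8000, 1.8000)

F = (0.7000, -3.8000, 1.8000)
τ = (-0.1800, -0.0100, -0.0200)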